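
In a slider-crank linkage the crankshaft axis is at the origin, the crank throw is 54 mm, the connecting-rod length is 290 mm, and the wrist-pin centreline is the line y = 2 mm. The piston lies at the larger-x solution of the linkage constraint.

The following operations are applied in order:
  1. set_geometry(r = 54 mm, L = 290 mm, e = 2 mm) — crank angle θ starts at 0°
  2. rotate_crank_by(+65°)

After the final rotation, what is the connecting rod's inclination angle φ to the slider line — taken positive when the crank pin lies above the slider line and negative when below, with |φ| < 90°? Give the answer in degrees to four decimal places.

set_geometry: r = 54 mm, L = 290 mm, e = 2 mm; θ ← 0°
rotate_crank_by(+65°): θ ← 0° +65° = 65°
crank pin P = (r cos θ, r sin θ) = (22.821386, 48.940620)
h = r sin θ − e = 48.940620 − 2 = 46.940620
sin φ = h / L = 46.940620 / 290 = 0.16186421
φ = arcsin(0.16186421) = 9.315118°

9.3151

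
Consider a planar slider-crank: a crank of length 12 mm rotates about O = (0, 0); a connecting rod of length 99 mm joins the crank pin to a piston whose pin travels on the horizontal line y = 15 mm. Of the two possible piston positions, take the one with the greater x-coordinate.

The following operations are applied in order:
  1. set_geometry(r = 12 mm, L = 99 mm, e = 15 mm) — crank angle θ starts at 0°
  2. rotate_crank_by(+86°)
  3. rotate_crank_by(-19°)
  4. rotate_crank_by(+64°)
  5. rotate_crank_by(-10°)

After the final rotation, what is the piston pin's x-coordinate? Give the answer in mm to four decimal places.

set_geometry: r = 12 mm, L = 99 mm, e = 15 mm; θ ← 0°
rotate_crank_by(+86°): θ ← 0° +86° = 86°
rotate_crank_by(-19°): θ ← 86° -19° = 67°
rotate_crank_by(+64°): θ ← 67° +64° = 131°
rotate_crank_by(-10°): θ ← 131° -10° = 121°
crank pin P = (r cos θ, r sin θ) = (-6.180457, 10.286008)
h = r sin θ − e = 10.286008 − 15 = -4.713992
x = r cos θ + √(L² − h²) = -6.180457 + √(9801.0 − 22.2217) = -6.180457 + 98.887705 = 92.707248

92.7072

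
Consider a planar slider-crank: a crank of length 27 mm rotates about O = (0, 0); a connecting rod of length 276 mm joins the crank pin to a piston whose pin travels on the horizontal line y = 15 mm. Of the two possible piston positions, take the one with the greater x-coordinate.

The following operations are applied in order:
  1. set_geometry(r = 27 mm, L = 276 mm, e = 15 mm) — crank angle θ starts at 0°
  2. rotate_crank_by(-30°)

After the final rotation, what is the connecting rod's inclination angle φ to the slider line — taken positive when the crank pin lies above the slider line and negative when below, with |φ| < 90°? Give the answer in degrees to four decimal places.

set_geometry: r = 27 mm, L = 276 mm, e = 15 mm; θ ← 0°
rotate_crank_by(-30°): θ ← 0° -30° = -30°
crank pin P = (r cos θ, r sin θ) = (23.382686, -13.500000)
h = r sin θ − e = -13.500000 − 15 = -28.500000
sin φ = h / L = -28.500000 / 276 = -0.10326087
φ = arcsin(-0.10326087) = -5.926977°

-5.9270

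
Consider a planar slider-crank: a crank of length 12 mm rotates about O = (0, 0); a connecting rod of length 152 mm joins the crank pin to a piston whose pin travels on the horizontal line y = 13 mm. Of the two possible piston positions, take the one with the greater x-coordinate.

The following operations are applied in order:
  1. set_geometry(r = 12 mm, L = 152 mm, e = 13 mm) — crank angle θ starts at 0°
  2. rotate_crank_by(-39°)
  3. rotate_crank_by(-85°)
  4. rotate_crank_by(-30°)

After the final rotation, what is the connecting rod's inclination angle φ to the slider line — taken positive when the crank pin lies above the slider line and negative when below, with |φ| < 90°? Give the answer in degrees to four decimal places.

set_geometry: r = 12 mm, L = 152 mm, e = 13 mm; θ ← 0°
rotate_crank_by(-39°): θ ← 0° -39° = -39°
rotate_crank_by(-85°): θ ← -39° -85° = -124°
rotate_crank_by(-30°): θ ← -124° -30° = -154°
crank pin P = (r cos θ, r sin θ) = (-10.785529, -5.260454)
h = r sin θ − e = -5.260454 − 13 = -18.260454
sin φ = h / L = -18.260454 / 152 = -0.12013456
φ = arcsin(-0.12013456) = -6.899869°

-6.8999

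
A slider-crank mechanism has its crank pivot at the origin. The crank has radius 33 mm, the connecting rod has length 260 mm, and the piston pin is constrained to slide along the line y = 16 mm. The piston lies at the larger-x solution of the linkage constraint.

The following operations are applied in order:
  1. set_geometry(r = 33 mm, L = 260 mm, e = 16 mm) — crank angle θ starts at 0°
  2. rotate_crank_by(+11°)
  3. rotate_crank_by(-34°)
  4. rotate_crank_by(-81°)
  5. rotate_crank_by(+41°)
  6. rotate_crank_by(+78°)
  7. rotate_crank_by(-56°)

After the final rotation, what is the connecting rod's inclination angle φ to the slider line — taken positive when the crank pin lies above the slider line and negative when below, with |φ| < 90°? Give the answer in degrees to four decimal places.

-8.3261

set_geometry: r = 33 mm, L = 260 mm, e = 16 mm; θ ← 0°
rotate_crank_by(+11°): θ ← 0° +11° = 11°
rotate_crank_by(-34°): θ ← 11° -34° = -23°
rotate_crank_by(-81°): θ ← -23° -81° = -104°
rotate_crank_by(+41°): θ ← -104° +41° = -63°
rotate_crank_by(+78°): θ ← -63° +78° = 15°
rotate_crank_by(-56°): θ ← 15° -56° = -41°
crank pin P = (r cos θ, r sin θ) = (24.905416, -21.649948)
h = r sin θ − e = -21.649948 − 16 = -37.649948
sin φ = h / L = -37.649948 / 260 = -0.14480749
φ = arcsin(-0.14480749) = -8.326132°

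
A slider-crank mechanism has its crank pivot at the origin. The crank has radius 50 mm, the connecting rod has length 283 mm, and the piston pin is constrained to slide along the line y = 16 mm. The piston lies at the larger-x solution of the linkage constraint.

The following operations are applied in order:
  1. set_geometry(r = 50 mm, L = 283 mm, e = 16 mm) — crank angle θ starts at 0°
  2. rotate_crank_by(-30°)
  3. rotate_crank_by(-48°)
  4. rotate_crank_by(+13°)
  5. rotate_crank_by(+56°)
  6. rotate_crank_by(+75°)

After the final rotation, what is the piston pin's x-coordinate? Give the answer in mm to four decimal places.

301.7765

set_geometry: r = 50 mm, L = 283 mm, e = 16 mm; θ ← 0°
rotate_crank_by(-30°): θ ← 0° -30° = -30°
rotate_crank_by(-48°): θ ← -30° -48° = -78°
rotate_crank_by(+13°): θ ← -78° +13° = -65°
rotate_crank_by(+56°): θ ← -65° +56° = -9°
rotate_crank_by(+75°): θ ← -9° +75° = 66°
crank pin P = (r cos θ, r sin θ) = (20.336832, 45.677273)
h = r sin θ − e = 45.677273 − 16 = 29.677273
x = r cos θ + √(L² − h²) = 20.336832 + √(80089.0 − 880.7405) = 20.336832 + 281.439620 = 301.776452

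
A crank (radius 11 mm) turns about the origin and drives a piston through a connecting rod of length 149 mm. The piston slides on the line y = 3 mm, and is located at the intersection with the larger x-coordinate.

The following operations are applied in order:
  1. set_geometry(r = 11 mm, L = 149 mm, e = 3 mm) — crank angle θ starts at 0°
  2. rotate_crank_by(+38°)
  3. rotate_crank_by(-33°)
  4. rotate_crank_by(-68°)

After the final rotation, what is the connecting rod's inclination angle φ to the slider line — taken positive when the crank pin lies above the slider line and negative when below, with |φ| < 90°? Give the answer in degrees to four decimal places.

-4.9285

set_geometry: r = 11 mm, L = 149 mm, e = 3 mm; θ ← 0°
rotate_crank_by(+38°): θ ← 0° +38° = 38°
rotate_crank_by(-33°): θ ← 38° -33° = 5°
rotate_crank_by(-68°): θ ← 5° -68° = -63°
crank pin P = (r cos θ, r sin θ) = (4.993895, -9.801072)
h = r sin θ − e = -9.801072 − 3 = -12.801072
sin φ = h / L = -12.801072 / 149 = -0.08591323
φ = arcsin(-0.08591323) = -4.928541°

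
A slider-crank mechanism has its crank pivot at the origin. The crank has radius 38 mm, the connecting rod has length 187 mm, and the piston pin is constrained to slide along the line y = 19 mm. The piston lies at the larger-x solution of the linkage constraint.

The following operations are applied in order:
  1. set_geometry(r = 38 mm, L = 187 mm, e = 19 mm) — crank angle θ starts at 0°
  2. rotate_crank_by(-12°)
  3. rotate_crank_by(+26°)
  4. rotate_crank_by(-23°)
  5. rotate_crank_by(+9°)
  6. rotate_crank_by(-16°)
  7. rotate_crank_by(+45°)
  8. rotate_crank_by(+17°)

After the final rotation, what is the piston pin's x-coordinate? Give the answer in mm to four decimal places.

213.2112

set_geometry: r = 38 mm, L = 187 mm, e = 19 mm; θ ← 0°
rotate_crank_by(-12°): θ ← 0° -12° = -12°
rotate_crank_by(+26°): θ ← -12° +26° = 14°
rotate_crank_by(-23°): θ ← 14° -23° = -9°
rotate_crank_by(+9°): θ ← -9° +9° = 0°
rotate_crank_by(-16°): θ ← 0° -16° = -16°
rotate_crank_by(+45°): θ ← -16° +45° = 29°
rotate_crank_by(+17°): θ ← 29° +17° = 46°
crank pin P = (r cos θ, r sin θ) = (26.397018, 27.334912)
h = r sin θ − e = 27.334912 − 19 = 8.334912
x = r cos θ + √(L² − h²) = 26.397018 + √(34969.0 − 69.4708) = 26.397018 + 186.814157 = 213.211175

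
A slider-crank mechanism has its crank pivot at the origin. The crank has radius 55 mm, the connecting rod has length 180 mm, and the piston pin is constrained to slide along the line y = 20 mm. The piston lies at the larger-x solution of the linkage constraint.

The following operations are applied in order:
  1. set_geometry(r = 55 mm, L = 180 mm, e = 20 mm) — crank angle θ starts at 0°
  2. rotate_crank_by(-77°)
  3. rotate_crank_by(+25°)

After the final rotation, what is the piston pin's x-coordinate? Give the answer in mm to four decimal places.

set_geometry: r = 55 mm, L = 180 mm, e = 20 mm; θ ← 0°
rotate_crank_by(-77°): θ ← 0° -77° = -77°
rotate_crank_by(+25°): θ ← -77° +25° = -52°
crank pin P = (r cos θ, r sin θ) = (33.861381, -43.340591)
h = r sin θ − e = -43.340591 − 20 = -63.340591
x = r cos θ + √(L² − h²) = 33.861381 + √(32400.0 − 4012.0305) = 33.861381 + 168.487298 = 202.348679

202.3487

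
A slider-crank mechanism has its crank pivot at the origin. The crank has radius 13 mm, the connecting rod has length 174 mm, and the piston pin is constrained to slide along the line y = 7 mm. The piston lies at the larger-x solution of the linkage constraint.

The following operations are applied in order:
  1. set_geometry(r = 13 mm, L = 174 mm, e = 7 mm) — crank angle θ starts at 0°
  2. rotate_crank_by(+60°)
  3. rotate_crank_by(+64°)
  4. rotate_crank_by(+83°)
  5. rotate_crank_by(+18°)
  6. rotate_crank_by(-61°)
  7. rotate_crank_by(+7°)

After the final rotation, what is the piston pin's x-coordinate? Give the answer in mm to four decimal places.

161.0892

set_geometry: r = 13 mm, L = 174 mm, e = 7 mm; θ ← 0°
rotate_crank_by(+60°): θ ← 0° +60° = 60°
rotate_crank_by(+64°): θ ← 60° +64° = 124°
rotate_crank_by(+83°): θ ← 124° +83° = 207°
rotate_crank_by(+18°): θ ← 207° +18° = 225°
rotate_crank_by(-61°): θ ← 225° -61° = 164°
rotate_crank_by(+7°): θ ← 164° +7° = 171°
crank pin P = (r cos θ, r sin θ) = (-12.839948, 2.033648)
h = r sin θ − e = 2.033648 − 7 = -4.966352
x = r cos θ + √(L² − h²) = -12.839948 + √(30276.0 − 24.6647) = -12.839948 + 173.929110 = 161.089162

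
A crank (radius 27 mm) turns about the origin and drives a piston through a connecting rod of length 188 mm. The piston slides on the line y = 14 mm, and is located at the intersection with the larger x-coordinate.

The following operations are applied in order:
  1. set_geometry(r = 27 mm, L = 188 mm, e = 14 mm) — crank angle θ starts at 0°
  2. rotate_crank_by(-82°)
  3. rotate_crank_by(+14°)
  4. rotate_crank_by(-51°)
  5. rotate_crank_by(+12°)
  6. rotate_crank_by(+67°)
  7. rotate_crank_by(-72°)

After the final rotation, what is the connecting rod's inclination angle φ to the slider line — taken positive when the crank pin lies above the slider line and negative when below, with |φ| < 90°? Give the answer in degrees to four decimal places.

set_geometry: r = 27 mm, L = 188 mm, e = 14 mm; θ ← 0°
rotate_crank_by(-82°): θ ← 0° -82° = -82°
rotate_crank_by(+14°): θ ← -82° +14° = -68°
rotate_crank_by(-51°): θ ← -68° -51° = -119°
rotate_crank_by(+12°): θ ← -119° +12° = -107°
rotate_crank_by(+67°): θ ← -107° +67° = -40°
rotate_crank_by(-72°): θ ← -40° -72° = -112°
crank pin P = (r cos θ, r sin θ) = (-10.114378, -25.033964)
h = r sin θ − e = -25.033964 − 14 = -39.033964
sin φ = h / L = -39.033964 / 188 = -0.20762747
φ = arcsin(-0.20762747) = -11.983352°

-11.9834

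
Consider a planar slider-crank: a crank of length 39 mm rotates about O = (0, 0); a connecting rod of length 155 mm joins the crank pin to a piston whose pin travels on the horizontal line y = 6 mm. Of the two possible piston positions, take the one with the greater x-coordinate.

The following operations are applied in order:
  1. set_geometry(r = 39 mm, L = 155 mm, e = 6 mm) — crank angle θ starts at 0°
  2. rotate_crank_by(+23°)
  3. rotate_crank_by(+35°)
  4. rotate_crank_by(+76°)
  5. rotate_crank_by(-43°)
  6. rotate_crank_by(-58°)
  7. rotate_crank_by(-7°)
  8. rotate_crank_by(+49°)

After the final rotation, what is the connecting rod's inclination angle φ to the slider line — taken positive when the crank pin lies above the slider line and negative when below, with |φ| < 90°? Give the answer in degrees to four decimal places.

set_geometry: r = 39 mm, L = 155 mm, e = 6 mm; θ ← 0°
rotate_crank_by(+23°): θ ← 0° +23° = 23°
rotate_crank_by(+35°): θ ← 23° +35° = 58°
rotate_crank_by(+76°): θ ← 58° +76° = 134°
rotate_crank_by(-43°): θ ← 134° -43° = 91°
rotate_crank_by(-58°): θ ← 91° -58° = 33°
rotate_crank_by(-7°): θ ← 33° -7° = 26°
rotate_crank_by(+49°): θ ← 26° +49° = 75°
crank pin P = (r cos θ, r sin θ) = (10.093943, 37.671107)
h = r sin θ − e = 37.671107 − 6 = 31.671107
sin φ = h / L = 31.671107 / 155 = 0.20432972
φ = arcsin(0.20432972) = 11.790265°

11.7903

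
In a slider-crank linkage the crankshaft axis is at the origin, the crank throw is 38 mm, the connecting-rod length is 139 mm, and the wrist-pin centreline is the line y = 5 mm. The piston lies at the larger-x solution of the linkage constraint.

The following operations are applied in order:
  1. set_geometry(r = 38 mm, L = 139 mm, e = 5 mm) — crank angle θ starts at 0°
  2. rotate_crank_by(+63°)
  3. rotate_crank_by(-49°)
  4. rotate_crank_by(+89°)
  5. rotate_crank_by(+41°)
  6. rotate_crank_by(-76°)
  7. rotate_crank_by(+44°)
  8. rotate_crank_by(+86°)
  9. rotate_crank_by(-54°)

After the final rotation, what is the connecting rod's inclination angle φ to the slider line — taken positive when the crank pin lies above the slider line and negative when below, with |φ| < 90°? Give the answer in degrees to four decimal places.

7.1645

set_geometry: r = 38 mm, L = 139 mm, e = 5 mm; θ ← 0°
rotate_crank_by(+63°): θ ← 0° +63° = 63°
rotate_crank_by(-49°): θ ← 63° -49° = 14°
rotate_crank_by(+89°): θ ← 14° +89° = 103°
rotate_crank_by(+41°): θ ← 103° +41° = 144°
rotate_crank_by(-76°): θ ← 144° -76° = 68°
rotate_crank_by(+44°): θ ← 68° +44° = 112°
rotate_crank_by(+86°): θ ← 112° +86° = 198°
rotate_crank_by(-54°): θ ← 198° -54° = 144°
crank pin P = (r cos θ, r sin θ) = (-30.742646, 22.335840)
h = r sin θ − e = 22.335840 − 5 = 17.335840
sin φ = h / L = 17.335840 / 139 = 0.12471827
φ = arcsin(0.12471827) = 7.164487°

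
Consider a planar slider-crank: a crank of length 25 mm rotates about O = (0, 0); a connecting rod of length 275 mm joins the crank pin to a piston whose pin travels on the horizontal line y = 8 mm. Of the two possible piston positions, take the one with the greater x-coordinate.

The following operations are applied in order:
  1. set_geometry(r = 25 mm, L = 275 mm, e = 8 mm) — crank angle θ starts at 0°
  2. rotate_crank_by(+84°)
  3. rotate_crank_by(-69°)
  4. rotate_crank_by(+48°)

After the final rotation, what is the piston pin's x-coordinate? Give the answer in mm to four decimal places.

set_geometry: r = 25 mm, L = 275 mm, e = 8 mm; θ ← 0°
rotate_crank_by(+84°): θ ← 0° +84° = 84°
rotate_crank_by(-69°): θ ← 84° -69° = 15°
rotate_crank_by(+48°): θ ← 15° +48° = 63°
crank pin P = (r cos θ, r sin θ) = (11.349762, 22.275163)
h = r sin θ − e = 22.275163 − 8 = 14.275163
x = r cos θ + √(L² − h²) = 11.349762 + √(75625.0 − 203.7803) = 11.349762 + 274.629240 = 285.979003

285.9790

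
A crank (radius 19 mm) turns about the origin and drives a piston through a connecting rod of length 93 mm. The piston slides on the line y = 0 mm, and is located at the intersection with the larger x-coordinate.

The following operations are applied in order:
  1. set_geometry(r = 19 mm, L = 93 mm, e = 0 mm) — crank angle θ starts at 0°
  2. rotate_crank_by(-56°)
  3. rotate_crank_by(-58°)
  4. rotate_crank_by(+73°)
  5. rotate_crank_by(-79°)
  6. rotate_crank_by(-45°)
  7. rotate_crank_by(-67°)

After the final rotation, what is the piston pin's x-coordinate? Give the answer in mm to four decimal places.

set_geometry: r = 19 mm, L = 93 mm, e = 0 mm; θ ← 0°
rotate_crank_by(-56°): θ ← 0° -56° = -56°
rotate_crank_by(-58°): θ ← -56° -58° = -114°
rotate_crank_by(+73°): θ ← -114° +73° = -41°
rotate_crank_by(-79°): θ ← -41° -79° = -120°
rotate_crank_by(-45°): θ ← -120° -45° = -165°
rotate_crank_by(-67°): θ ← -165° -67° = -232°
crank pin P = (r cos θ, r sin θ) = (-11.697568, 14.972204)
h = r sin θ − e = 14.972204 − 0 = 14.972204
x = r cos θ + √(L² − h²) = -11.697568 + √(8649.0 − 224.1669) = -11.697568 + 91.786890 = 80.089322

80.0893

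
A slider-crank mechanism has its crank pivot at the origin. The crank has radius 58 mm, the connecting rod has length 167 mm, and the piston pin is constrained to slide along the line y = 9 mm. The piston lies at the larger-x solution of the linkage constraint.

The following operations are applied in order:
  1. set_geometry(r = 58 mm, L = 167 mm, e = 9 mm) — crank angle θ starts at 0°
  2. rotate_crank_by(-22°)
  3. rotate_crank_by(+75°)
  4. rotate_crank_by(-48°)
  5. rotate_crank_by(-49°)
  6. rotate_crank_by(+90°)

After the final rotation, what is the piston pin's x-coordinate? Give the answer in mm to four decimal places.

204.0531

set_geometry: r = 58 mm, L = 167 mm, e = 9 mm; θ ← 0°
rotate_crank_by(-22°): θ ← 0° -22° = -22°
rotate_crank_by(+75°): θ ← -22° +75° = 53°
rotate_crank_by(-48°): θ ← 53° -48° = 5°
rotate_crank_by(-49°): θ ← 5° -49° = -44°
rotate_crank_by(+90°): θ ← -44° +90° = 46°
crank pin P = (r cos θ, r sin θ) = (40.290185, 41.721708)
h = r sin θ − e = 41.721708 − 9 = 32.721708
x = r cos θ + √(L² − h²) = 40.290185 + √(27889.0 − 1070.7102) = 40.290185 + 163.762907 = 204.053093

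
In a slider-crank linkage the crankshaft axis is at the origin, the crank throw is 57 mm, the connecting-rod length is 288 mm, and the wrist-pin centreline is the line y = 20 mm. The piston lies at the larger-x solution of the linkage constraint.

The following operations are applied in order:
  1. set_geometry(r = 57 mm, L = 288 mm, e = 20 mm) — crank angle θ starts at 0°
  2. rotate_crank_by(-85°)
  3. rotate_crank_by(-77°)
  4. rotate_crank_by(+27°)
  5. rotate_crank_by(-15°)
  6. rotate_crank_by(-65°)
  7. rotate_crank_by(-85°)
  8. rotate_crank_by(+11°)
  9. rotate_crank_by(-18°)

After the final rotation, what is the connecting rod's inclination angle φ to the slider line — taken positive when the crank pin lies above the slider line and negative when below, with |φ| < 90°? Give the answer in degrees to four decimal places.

5.0842

set_geometry: r = 57 mm, L = 288 mm, e = 20 mm; θ ← 0°
rotate_crank_by(-85°): θ ← 0° -85° = -85°
rotate_crank_by(-77°): θ ← -85° -77° = -162°
rotate_crank_by(+27°): θ ← -162° +27° = -135°
rotate_crank_by(-15°): θ ← -135° -15° = -150°
rotate_crank_by(-65°): θ ← -150° -65° = -215°
rotate_crank_by(-85°): θ ← -215° -85° = -300°
rotate_crank_by(+11°): θ ← -300° +11° = -289°
rotate_crank_by(-18°): θ ← -289° -18° = -307°
crank pin P = (r cos θ, r sin θ) = (34.303456, 45.522224)
h = r sin θ − e = 45.522224 − 20 = 25.522224
sin φ = h / L = 25.522224 / 288 = 0.08861883
φ = arcsin(0.08861883) = 5.084155°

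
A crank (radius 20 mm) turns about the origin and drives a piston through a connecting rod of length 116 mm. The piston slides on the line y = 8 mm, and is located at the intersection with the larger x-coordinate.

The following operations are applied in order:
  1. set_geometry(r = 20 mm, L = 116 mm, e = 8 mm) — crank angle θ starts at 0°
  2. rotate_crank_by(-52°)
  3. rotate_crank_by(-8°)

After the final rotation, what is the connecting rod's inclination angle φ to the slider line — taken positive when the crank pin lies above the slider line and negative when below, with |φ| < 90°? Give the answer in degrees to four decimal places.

-12.6080

set_geometry: r = 20 mm, L = 116 mm, e = 8 mm; θ ← 0°
rotate_crank_by(-52°): θ ← 0° -52° = -52°
rotate_crank_by(-8°): θ ← -52° -8° = -60°
crank pin P = (r cos θ, r sin θ) = (10.000000, -17.320508)
h = r sin θ − e = -17.320508 − 8 = -25.320508
sin φ = h / L = -25.320508 / 116 = -0.21828024
φ = arcsin(-0.21828024) = -12.608043°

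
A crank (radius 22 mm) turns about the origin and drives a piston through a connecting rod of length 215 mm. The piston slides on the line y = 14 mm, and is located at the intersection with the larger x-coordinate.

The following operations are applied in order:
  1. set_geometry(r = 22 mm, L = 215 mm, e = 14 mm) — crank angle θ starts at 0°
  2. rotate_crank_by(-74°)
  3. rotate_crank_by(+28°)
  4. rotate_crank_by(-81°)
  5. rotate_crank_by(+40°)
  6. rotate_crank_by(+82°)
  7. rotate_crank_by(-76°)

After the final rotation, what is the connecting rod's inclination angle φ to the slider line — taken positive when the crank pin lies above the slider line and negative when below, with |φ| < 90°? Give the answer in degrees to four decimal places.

set_geometry: r = 22 mm, L = 215 mm, e = 14 mm; θ ← 0°
rotate_crank_by(-74°): θ ← 0° -74° = -74°
rotate_crank_by(+28°): θ ← -74° +28° = -46°
rotate_crank_by(-81°): θ ← -46° -81° = -127°
rotate_crank_by(+40°): θ ← -127° +40° = -87°
rotate_crank_by(+82°): θ ← -87° +82° = -5°
rotate_crank_by(-76°): θ ← -5° -76° = -81°
crank pin P = (r cos θ, r sin θ) = (3.441558, -21.729143)
h = r sin θ − e = -21.729143 − 14 = -35.729143
sin φ = h / L = -35.729143 / 215 = -0.16618206
φ = arcsin(-0.16618206) = -9.565910°

-9.5659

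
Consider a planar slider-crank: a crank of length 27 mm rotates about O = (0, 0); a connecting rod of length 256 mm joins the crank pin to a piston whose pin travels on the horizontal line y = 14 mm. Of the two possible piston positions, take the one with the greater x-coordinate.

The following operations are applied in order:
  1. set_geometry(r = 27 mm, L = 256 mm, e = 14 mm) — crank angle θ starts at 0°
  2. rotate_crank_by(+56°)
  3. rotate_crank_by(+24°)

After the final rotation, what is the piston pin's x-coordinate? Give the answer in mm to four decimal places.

set_geometry: r = 27 mm, L = 256 mm, e = 14 mm; θ ← 0°
rotate_crank_by(+56°): θ ← 0° +56° = 56°
rotate_crank_by(+24°): θ ← 56° +24° = 80°
crank pin P = (r cos θ, r sin θ) = (4.688501, 26.589809)
h = r sin θ − e = 26.589809 − 14 = 12.589809
x = r cos θ + √(L² − h²) = 4.688501 + √(65536.0 − 158.5033) = 4.688501 + 255.690236 = 260.378737

260.3787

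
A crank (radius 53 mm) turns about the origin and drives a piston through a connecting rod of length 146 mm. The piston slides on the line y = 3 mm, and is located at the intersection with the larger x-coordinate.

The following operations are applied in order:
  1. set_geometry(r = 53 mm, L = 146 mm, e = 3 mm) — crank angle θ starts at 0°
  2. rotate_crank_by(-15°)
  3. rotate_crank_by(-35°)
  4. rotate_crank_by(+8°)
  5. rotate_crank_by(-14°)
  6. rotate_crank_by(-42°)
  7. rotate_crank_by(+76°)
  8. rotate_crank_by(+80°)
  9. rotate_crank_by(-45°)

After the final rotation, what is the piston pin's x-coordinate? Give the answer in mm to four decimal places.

set_geometry: r = 53 mm, L = 146 mm, e = 3 mm; θ ← 0°
rotate_crank_by(-15°): θ ← 0° -15° = -15°
rotate_crank_by(-35°): θ ← -15° -35° = -50°
rotate_crank_by(+8°): θ ← -50° +8° = -42°
rotate_crank_by(-14°): θ ← -42° -14° = -56°
rotate_crank_by(-42°): θ ← -56° -42° = -98°
rotate_crank_by(+76°): θ ← -98° +76° = -22°
rotate_crank_by(+80°): θ ← -22° +80° = 58°
rotate_crank_by(-45°): θ ← 58° -45° = 13°
crank pin P = (r cos θ, r sin θ) = (51.641613, 11.922406)
h = r sin θ − e = 11.922406 − 3 = 8.922406
x = r cos θ + √(L² − h²) = 51.641613 + √(21316.0 − 79.6093) = 51.641613 + 145.727110 = 197.368724

197.3687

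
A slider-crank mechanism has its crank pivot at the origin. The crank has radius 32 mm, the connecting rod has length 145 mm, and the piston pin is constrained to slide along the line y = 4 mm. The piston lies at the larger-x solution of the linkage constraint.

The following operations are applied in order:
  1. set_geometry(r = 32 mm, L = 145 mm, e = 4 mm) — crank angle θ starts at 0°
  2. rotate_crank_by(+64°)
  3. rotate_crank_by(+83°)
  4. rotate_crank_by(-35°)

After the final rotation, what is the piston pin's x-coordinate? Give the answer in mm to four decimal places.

set_geometry: r = 32 mm, L = 145 mm, e = 4 mm; θ ← 0°
rotate_crank_by(+64°): θ ← 0° +64° = 64°
rotate_crank_by(+83°): θ ← 64° +83° = 147°
rotate_crank_by(-35°): θ ← 147° -35° = 112°
crank pin P = (r cos θ, r sin θ) = (-11.987411, 29.669883)
h = r sin θ − e = 29.669883 − 4 = 25.669883
x = r cos θ + √(L² − h²) = -11.987411 + √(21025.0 − 658.9429) = -11.987411 + 142.709695 = 130.722284

130.7223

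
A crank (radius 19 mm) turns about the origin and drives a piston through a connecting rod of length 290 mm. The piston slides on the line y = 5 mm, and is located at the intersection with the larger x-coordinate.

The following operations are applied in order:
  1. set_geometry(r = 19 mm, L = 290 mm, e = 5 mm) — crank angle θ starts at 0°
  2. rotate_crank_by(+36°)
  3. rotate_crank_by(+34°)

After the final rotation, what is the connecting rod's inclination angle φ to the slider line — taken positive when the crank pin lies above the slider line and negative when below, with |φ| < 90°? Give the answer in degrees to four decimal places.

set_geometry: r = 19 mm, L = 290 mm, e = 5 mm; θ ← 0°
rotate_crank_by(+36°): θ ← 0° +36° = 36°
rotate_crank_by(+34°): θ ← 36° +34° = 70°
crank pin P = (r cos θ, r sin θ) = (6.498383, 17.854160)
h = r sin θ − e = 17.854160 − 5 = 12.854160
sin φ = h / L = 12.854160 / 290 = 0.04432469
φ = arcsin(0.04432469) = 2.540450°

2.5404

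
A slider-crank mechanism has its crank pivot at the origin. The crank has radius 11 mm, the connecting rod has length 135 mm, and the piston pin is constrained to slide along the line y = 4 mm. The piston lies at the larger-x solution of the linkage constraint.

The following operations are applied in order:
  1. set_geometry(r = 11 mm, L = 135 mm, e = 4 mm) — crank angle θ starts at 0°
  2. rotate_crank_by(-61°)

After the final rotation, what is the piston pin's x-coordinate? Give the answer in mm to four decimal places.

139.6440

set_geometry: r = 11 mm, L = 135 mm, e = 4 mm; θ ← 0°
rotate_crank_by(-61°): θ ← 0° -61° = -61°
crank pin P = (r cos θ, r sin θ) = (5.332906, -9.620817)
h = r sin θ − e = -9.620817 − 4 = -13.620817
x = r cos θ + √(L² − h²) = 5.332906 + √(18225.0 − 185.5266) = 5.332906 + 134.311107 = 139.644012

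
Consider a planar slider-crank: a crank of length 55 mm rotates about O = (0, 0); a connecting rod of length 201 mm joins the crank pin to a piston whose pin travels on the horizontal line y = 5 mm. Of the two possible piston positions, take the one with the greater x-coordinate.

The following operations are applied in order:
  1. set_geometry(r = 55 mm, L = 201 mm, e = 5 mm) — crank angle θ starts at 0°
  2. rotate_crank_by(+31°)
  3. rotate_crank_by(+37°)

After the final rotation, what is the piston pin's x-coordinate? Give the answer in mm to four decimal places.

set_geometry: r = 55 mm, L = 201 mm, e = 5 mm; θ ← 0°
rotate_crank_by(+31°): θ ← 0° +31° = 31°
rotate_crank_by(+37°): θ ← 31° +37° = 68°
crank pin P = (r cos θ, r sin θ) = (20.603363, 50.995112)
h = r sin θ − e = 50.995112 − 5 = 45.995112
x = r cos θ + √(L² − h²) = 20.603363 + √(40401.0 − 2115.5503) = 20.603363 + 195.666680 = 216.270043

216.2700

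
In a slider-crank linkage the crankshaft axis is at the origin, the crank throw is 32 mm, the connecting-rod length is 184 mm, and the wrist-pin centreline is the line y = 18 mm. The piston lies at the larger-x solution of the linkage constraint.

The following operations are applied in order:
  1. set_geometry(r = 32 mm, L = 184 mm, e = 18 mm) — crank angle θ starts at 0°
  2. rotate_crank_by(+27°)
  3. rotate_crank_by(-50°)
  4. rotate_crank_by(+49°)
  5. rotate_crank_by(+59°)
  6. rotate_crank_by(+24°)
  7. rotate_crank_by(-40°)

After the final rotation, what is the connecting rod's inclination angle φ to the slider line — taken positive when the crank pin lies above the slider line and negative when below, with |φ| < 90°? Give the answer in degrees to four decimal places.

set_geometry: r = 32 mm, L = 184 mm, e = 18 mm; θ ← 0°
rotate_crank_by(+27°): θ ← 0° +27° = 27°
rotate_crank_by(-50°): θ ← 27° -50° = -23°
rotate_crank_by(+49°): θ ← -23° +49° = 26°
rotate_crank_by(+59°): θ ← 26° +59° = 85°
rotate_crank_by(+24°): θ ← 85° +24° = 109°
rotate_crank_by(-40°): θ ← 109° -40° = 69°
crank pin P = (r cos θ, r sin θ) = (11.467774, 29.874574)
h = r sin θ − e = 29.874574 − 18 = 11.874574
sin φ = h / L = 11.874574 / 184 = 0.06453573
φ = arcsin(0.06453573) = 3.700196°

3.7002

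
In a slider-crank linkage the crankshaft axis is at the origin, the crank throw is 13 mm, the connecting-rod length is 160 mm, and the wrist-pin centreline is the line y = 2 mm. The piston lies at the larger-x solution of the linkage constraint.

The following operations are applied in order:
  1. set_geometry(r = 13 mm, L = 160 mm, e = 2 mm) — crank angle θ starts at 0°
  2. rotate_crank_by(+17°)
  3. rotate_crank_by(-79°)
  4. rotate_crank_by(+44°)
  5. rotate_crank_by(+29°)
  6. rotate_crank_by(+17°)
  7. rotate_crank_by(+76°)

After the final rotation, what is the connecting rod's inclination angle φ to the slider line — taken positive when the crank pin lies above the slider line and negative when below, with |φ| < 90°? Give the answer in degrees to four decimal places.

set_geometry: r = 13 mm, L = 160 mm, e = 2 mm; θ ← 0°
rotate_crank_by(+17°): θ ← 0° +17° = 17°
rotate_crank_by(-79°): θ ← 17° -79° = -62°
rotate_crank_by(+44°): θ ← -62° +44° = -18°
rotate_crank_by(+29°): θ ← -18° +29° = 11°
rotate_crank_by(+17°): θ ← 11° +17° = 28°
rotate_crank_by(+76°): θ ← 28° +76° = 104°
crank pin P = (r cos θ, r sin θ) = (-3.144985, 12.613844)
h = r sin θ − e = 12.613844 − 2 = 10.613844
sin φ = h / L = 10.613844 / 160 = 0.06633653
φ = arcsin(0.06633653) = 3.803596°

3.8036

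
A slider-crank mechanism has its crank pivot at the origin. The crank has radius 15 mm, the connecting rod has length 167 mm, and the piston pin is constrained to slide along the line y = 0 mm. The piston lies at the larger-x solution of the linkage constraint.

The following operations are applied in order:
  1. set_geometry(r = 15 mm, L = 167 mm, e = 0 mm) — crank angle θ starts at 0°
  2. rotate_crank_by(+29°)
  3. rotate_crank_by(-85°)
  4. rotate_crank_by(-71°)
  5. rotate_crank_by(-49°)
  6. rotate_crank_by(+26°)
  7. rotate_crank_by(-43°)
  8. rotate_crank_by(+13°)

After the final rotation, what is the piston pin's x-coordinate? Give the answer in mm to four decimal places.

152.0000

set_geometry: r = 15 mm, L = 167 mm, e = 0 mm; θ ← 0°
rotate_crank_by(+29°): θ ← 0° +29° = 29°
rotate_crank_by(-85°): θ ← 29° -85° = -56°
rotate_crank_by(-71°): θ ← -56° -71° = -127°
rotate_crank_by(-49°): θ ← -127° -49° = -176°
rotate_crank_by(+26°): θ ← -176° +26° = -150°
rotate_crank_by(-43°): θ ← -150° -43° = -193°
rotate_crank_by(+13°): θ ← -193° +13° = -180°
crank pin P = (r cos θ, r sin θ) = (-15.000000, -0.000000)
h = r sin θ − e = -0.000000 − 0 = -0.000000
x = r cos θ + √(L² − h²) = -15.000000 + √(27889.0 − 0.0000) = -15.000000 + 167.000000 = 152.000000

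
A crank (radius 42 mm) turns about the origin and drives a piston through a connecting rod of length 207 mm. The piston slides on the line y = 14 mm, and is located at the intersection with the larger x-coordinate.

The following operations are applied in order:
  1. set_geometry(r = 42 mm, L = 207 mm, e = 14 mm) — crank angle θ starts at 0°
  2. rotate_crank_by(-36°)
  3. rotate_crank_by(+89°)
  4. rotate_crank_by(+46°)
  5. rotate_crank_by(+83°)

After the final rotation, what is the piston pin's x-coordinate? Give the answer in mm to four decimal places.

164.4470

set_geometry: r = 42 mm, L = 207 mm, e = 14 mm; θ ← 0°
rotate_crank_by(-36°): θ ← 0° -36° = -36°
rotate_crank_by(+89°): θ ← -36° +89° = 53°
rotate_crank_by(+46°): θ ← 53° +46° = 99°
rotate_crank_by(+83°): θ ← 99° +83° = 182°
crank pin P = (r cos θ, r sin θ) = (-41.974415, -1.465779)
h = r sin θ − e = -1.465779 − 14 = -15.465779
x = r cos θ + √(L² − h²) = -41.974415 + √(42849.0 − 239.1903) = -41.974415 + 206.421437 = 164.447022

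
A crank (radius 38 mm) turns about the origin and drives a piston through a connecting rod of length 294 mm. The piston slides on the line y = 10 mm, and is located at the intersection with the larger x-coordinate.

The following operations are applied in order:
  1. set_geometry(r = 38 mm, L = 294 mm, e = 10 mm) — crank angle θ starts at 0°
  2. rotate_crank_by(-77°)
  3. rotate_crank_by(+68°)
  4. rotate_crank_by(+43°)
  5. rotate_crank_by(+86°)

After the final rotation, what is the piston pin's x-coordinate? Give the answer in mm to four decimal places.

274.1061

set_geometry: r = 38 mm, L = 294 mm, e = 10 mm; θ ← 0°
rotate_crank_by(-77°): θ ← 0° -77° = -77°
rotate_crank_by(+68°): θ ← -77° +68° = -9°
rotate_crank_by(+43°): θ ← -9° +43° = 34°
rotate_crank_by(+86°): θ ← 34° +86° = 120°
crank pin P = (r cos θ, r sin θ) = (-19.000000, 32.908965)
h = r sin θ − e = 32.908965 − 10 = 22.908965
x = r cos θ + √(L² − h²) = -19.000000 + √(86436.0 − 524.8207) = -19.000000 + 293.106089 = 274.106089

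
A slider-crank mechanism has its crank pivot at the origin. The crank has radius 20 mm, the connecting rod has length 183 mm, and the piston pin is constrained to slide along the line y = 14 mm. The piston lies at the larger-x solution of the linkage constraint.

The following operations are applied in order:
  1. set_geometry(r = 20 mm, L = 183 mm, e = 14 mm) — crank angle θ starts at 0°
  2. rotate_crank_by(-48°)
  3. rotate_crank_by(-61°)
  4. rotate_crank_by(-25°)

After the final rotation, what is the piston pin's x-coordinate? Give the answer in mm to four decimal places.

set_geometry: r = 20 mm, L = 183 mm, e = 14 mm; θ ← 0°
rotate_crank_by(-48°): θ ← 0° -48° = -48°
rotate_crank_by(-61°): θ ← -48° -61° = -109°
rotate_crank_by(-25°): θ ← -109° -25° = -134°
crank pin P = (r cos θ, r sin θ) = (-13.893167, -14.386796)
h = r sin θ − e = -14.386796 − 14 = -28.386796
x = r cos θ + √(L² − h²) = -13.893167 + √(33489.0 − 805.8102) = -13.893167 + 180.784927 = 166.891760

166.8918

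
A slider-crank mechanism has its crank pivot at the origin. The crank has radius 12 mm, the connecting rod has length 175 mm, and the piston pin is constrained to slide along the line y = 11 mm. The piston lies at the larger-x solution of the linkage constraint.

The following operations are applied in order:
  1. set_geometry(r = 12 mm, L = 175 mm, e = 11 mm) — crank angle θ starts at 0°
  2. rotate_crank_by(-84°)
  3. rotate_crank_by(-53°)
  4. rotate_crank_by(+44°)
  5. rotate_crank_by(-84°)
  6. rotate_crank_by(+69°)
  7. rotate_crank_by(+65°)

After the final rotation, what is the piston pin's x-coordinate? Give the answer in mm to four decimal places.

set_geometry: r = 12 mm, L = 175 mm, e = 11 mm; θ ← 0°
rotate_crank_by(-84°): θ ← 0° -84° = -84°
rotate_crank_by(-53°): θ ← -84° -53° = -137°
rotate_crank_by(+44°): θ ← -137° +44° = -93°
rotate_crank_by(-84°): θ ← -93° -84° = -177°
rotate_crank_by(+69°): θ ← -177° +69° = -108°
rotate_crank_by(+65°): θ ← -108° +65° = -43°
crank pin P = (r cos θ, r sin θ) = (8.776244, -8.183980)
h = r sin θ − e = -8.183980 − 11 = -19.183980
x = r cos θ + √(L² − h²) = 8.776244 + √(30625.0 − 368.0251) = 8.776244 + 173.945322 = 182.721566

182.7216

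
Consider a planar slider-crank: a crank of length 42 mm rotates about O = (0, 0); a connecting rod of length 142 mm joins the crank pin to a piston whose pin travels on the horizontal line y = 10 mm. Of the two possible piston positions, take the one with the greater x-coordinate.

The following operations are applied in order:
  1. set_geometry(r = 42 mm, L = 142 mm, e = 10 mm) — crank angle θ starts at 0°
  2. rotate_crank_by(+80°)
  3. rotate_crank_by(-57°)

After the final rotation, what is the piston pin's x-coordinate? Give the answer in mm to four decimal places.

180.5164

set_geometry: r = 42 mm, L = 142 mm, e = 10 mm; θ ← 0°
rotate_crank_by(+80°): θ ← 0° +80° = 80°
rotate_crank_by(-57°): θ ← 80° -57° = 23°
crank pin P = (r cos θ, r sin θ) = (38.661204, 16.410707)
h = r sin θ − e = 16.410707 − 10 = 6.410707
x = r cos θ + √(L² − h²) = 38.661204 + √(20164.0 − 41.0972) = 38.661204 + 141.855218 = 180.516422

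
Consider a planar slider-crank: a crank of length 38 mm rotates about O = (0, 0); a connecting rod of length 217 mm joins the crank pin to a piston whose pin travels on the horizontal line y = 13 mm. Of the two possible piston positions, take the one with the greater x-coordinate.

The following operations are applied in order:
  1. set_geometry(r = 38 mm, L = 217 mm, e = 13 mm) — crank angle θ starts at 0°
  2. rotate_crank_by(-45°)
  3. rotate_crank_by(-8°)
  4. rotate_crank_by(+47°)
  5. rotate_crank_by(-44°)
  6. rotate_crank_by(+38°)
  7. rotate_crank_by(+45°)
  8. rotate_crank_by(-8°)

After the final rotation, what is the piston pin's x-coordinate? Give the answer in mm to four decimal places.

251.4181

set_geometry: r = 38 mm, L = 217 mm, e = 13 mm; θ ← 0°
rotate_crank_by(-45°): θ ← 0° -45° = -45°
rotate_crank_by(-8°): θ ← -45° -8° = -53°
rotate_crank_by(+47°): θ ← -53° +47° = -6°
rotate_crank_by(-44°): θ ← -6° -44° = -50°
rotate_crank_by(+38°): θ ← -50° +38° = -12°
rotate_crank_by(+45°): θ ← -12° +45° = 33°
rotate_crank_by(-8°): θ ← 33° -8° = 25°
crank pin P = (r cos θ, r sin θ) = (34.439696, 16.059494)
h = r sin θ − e = 16.059494 − 13 = 3.059494
x = r cos θ + √(L² − h²) = 34.439696 + √(47089.0 − 9.3605) = 34.439696 + 216.978431 = 251.418127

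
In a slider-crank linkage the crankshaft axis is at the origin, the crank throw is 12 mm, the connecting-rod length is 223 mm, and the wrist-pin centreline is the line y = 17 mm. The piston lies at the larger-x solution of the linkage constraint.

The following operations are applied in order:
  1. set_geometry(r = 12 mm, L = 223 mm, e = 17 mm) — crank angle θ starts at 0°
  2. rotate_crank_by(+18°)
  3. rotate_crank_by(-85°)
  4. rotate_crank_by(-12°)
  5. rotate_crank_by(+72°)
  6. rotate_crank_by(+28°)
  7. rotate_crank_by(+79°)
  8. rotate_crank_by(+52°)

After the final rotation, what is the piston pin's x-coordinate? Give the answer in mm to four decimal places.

set_geometry: r = 12 mm, L = 223 mm, e = 17 mm; θ ← 0°
rotate_crank_by(+18°): θ ← 0° +18° = 18°
rotate_crank_by(-85°): θ ← 18° -85° = -67°
rotate_crank_by(-12°): θ ← -67° -12° = -79°
rotate_crank_by(+72°): θ ← -79° +72° = -7°
rotate_crank_by(+28°): θ ← -7° +28° = 21°
rotate_crank_by(+79°): θ ← 21° +79° = 100°
rotate_crank_by(+52°): θ ← 100° +52° = 152°
crank pin P = (r cos θ, r sin θ) = (-10.595371, 5.633659)
h = r sin θ − e = 5.633659 − 17 = -11.366341
x = r cos θ + √(L² − h²) = -10.595371 + √(49729.0 − 129.1937) = -10.595371 + 222.710140 = 212.114768

212.1148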